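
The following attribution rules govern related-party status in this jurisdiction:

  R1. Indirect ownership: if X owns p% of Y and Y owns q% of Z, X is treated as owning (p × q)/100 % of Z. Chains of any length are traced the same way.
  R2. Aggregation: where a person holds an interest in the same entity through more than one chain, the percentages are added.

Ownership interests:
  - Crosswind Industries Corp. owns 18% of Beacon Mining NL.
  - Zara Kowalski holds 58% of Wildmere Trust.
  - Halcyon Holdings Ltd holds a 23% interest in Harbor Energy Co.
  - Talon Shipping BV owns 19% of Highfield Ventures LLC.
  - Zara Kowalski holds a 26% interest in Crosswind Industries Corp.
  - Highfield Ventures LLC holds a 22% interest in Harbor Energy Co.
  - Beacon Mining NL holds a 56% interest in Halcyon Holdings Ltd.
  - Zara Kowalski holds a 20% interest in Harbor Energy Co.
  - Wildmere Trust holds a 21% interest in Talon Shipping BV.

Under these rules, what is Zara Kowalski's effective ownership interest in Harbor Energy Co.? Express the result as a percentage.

Chain via Wildmere Trust → Talon Shipping BV → Highfield Ventures LLC (R1): 58% × 21% × 19% × 22% = 0.509124% of Harbor Energy Co.
Chain via Crosswind Industries Corp. → Beacon Mining NL → Halcyon Holdings Ltd (R1): 26% × 18% × 56% × 23% = 0.602784% of Harbor Energy Co.
Direct interest in Harbor Energy Co: 20%.
Aggregating (R2): 0.509124% + 0.602784% + 20% = 21.111908%.

21.111908%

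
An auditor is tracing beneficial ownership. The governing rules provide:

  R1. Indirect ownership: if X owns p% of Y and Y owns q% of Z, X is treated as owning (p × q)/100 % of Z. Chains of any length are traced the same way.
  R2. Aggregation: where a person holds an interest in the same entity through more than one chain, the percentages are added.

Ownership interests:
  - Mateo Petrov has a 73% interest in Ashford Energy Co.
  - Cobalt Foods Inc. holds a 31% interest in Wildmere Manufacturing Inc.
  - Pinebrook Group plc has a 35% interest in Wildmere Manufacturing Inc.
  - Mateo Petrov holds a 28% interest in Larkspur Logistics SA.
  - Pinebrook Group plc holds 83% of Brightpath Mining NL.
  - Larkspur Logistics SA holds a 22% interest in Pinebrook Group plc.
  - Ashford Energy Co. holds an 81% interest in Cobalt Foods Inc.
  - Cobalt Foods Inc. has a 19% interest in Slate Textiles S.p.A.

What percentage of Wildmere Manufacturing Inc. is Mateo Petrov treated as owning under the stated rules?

Chain via Ashford Energy Co. → Cobalt Foods Inc. (R1): 73% × 81% × 31% = 18.3303% of Wildmere Manufacturing Inc.
Chain via Larkspur Logistics SA → Pinebrook Group plc (R1): 28% × 22% × 35% = 2.156% of Wildmere Manufacturing Inc.
Aggregating (R2): 18.3303% + 2.156% = 20.4863%.

20.4863%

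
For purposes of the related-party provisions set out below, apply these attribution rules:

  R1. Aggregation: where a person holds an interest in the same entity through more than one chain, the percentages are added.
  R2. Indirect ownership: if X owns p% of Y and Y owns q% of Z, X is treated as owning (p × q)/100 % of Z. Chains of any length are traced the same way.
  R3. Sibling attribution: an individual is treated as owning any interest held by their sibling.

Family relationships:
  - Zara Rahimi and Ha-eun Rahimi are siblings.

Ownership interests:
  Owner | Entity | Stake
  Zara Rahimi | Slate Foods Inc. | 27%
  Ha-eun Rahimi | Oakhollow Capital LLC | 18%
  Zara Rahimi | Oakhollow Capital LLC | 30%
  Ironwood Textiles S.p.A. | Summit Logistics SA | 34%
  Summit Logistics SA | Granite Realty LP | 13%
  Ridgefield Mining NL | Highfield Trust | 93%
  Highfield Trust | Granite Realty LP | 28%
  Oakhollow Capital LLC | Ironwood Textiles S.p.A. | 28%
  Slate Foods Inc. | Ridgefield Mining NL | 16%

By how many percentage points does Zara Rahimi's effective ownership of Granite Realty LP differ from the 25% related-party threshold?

23.281024

By sibling attribution (R3), Zara Rahimi is treated as also owning Ha-eun Rahimi's interest in Oakhollow Capital LLC, giving 30% + 18% = 48%.
Chain via Oakhollow Capital LLC → Ironwood Textiles S.p.A. → Summit Logistics SA (R2): 48% × 28% × 34% × 13% = 0.594048% of Granite Realty LP.
Chain via Slate Foods Inc. → Ridgefield Mining NL → Highfield Trust (R2): 27% × 16% × 93% × 28% = 1.124928% of Granite Realty LP.
Aggregating (R1): 0.594048% + 1.124928% = 1.718976%.
1.718976% falls short of the 25% threshold by 23.281024 percentage points.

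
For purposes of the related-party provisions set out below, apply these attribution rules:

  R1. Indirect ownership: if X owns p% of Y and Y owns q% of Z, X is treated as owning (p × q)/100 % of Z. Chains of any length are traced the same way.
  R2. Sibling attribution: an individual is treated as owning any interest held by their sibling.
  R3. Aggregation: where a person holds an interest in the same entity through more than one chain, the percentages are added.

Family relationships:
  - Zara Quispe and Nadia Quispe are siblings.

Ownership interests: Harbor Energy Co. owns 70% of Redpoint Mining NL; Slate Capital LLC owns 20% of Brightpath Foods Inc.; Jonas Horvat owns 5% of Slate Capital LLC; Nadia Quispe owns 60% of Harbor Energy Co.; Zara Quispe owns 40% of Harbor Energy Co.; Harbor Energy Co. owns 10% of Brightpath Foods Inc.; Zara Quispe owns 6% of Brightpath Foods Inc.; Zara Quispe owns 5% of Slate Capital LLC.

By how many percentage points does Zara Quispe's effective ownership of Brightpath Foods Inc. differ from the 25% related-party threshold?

8

By sibling attribution (R2), Zara Quispe is treated as also owning Nadia Quispe's interest in Harbor Energy Co, giving 40% + 60% = 100%.
Chain via Harbor Energy Co. (R1): 100% × 10% = 10% of Brightpath Foods Inc.
Chain via Slate Capital LLC (R1): 5% × 20% = 1% of Brightpath Foods Inc.
Direct interest in Brightpath Foods Inc: 6%.
Aggregating (R3): 10% + 1% + 6% = 17%.
17% falls short of the 25% threshold by 8 percentage points.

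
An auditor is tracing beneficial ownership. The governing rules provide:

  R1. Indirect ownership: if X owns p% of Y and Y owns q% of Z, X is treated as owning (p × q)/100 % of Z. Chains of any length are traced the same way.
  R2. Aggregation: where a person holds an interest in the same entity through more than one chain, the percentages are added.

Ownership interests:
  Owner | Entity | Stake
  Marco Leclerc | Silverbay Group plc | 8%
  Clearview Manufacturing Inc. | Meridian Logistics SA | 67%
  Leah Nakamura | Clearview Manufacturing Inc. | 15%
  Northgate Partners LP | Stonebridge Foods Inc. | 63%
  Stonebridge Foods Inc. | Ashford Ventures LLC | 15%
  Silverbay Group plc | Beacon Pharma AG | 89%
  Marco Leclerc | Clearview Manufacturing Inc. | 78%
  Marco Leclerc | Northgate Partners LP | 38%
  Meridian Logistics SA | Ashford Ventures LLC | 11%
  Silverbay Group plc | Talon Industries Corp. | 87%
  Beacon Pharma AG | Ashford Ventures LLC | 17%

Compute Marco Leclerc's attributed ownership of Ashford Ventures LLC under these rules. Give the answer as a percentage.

Chain via Silverbay Group plc → Beacon Pharma AG (R1): 8% × 89% × 17% = 1.2104% of Ashford Ventures LLC.
Chain via Northgate Partners LP → Stonebridge Foods Inc. (R1): 38% × 63% × 15% = 3.591% of Ashford Ventures LLC.
Chain via Clearview Manufacturing Inc. → Meridian Logistics SA (R1): 78% × 67% × 11% = 5.7486% of Ashford Ventures LLC.
Aggregating (R2): 1.2104% + 3.591% + 5.7486% = 10.55%.

10.55%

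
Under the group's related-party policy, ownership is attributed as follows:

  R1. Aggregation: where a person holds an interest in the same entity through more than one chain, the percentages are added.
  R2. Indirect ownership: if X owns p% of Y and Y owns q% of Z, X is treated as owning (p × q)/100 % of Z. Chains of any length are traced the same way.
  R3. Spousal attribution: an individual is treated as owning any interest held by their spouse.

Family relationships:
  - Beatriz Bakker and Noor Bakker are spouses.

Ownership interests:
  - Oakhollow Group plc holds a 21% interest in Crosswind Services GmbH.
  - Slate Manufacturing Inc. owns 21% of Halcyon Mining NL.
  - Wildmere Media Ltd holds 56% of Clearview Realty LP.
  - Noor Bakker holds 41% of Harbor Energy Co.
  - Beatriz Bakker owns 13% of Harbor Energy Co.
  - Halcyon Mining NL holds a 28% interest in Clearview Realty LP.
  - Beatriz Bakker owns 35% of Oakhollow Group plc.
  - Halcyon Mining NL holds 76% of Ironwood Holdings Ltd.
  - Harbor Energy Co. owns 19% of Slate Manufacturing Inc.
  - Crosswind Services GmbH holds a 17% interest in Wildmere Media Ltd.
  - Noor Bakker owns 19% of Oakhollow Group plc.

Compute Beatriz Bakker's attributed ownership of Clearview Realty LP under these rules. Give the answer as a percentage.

By spousal attribution (R3), Beatriz Bakker is treated as also owning Noor Bakker's interest in Harbor Energy Co, giving 13% + 41% = 54%.
By spousal attribution (R3), Beatriz Bakker is treated as also owning Noor Bakker's interest in Oakhollow Group plc, giving 35% + 19% = 54%.
Chain via Harbor Energy Co. → Slate Manufacturing Inc. → Halcyon Mining NL (R2): 54% × 19% × 21% × 28% = 0.603288% of Clearview Realty LP.
Chain via Oakhollow Group plc → Crosswind Services GmbH → Wildmere Media Ltd (R2): 54% × 21% × 17% × 56% = 1.079568% of Clearview Realty LP.
Aggregating (R1): 0.603288% + 1.079568% = 1.682856%.

1.682856%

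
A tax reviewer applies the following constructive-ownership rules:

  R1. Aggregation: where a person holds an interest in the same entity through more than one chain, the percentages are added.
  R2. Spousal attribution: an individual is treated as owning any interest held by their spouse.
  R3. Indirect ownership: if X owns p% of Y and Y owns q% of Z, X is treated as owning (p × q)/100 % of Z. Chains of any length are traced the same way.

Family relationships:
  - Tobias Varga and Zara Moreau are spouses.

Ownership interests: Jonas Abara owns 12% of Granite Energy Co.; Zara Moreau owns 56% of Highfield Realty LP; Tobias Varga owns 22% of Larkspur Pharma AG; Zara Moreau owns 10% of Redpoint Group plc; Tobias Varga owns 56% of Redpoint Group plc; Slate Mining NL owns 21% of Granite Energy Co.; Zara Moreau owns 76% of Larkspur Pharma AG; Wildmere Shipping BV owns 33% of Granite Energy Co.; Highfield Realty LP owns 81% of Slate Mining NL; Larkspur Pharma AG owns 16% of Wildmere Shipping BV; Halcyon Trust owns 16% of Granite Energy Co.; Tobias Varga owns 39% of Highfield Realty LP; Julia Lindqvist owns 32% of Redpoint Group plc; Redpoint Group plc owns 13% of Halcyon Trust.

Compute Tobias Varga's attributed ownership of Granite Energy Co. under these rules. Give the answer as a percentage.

22.7067%

By spousal attribution (R2), Tobias Varga is treated as also owning Zara Moreau's interest in Redpoint Group plc, giving 56% + 10% = 66%.
By spousal attribution (R2), Tobias Varga is treated as also owning Zara Moreau's interest in Highfield Realty LP, giving 39% + 56% = 95%.
By spousal attribution (R2), Tobias Varga is treated as also owning Zara Moreau's interest in Larkspur Pharma AG, giving 22% + 76% = 98%.
Chain via Redpoint Group plc → Halcyon Trust (R3): 66% × 13% × 16% = 1.3728% of Granite Energy Co.
Chain via Highfield Realty LP → Slate Mining NL (R3): 95% × 81% × 21% = 16.1595% of Granite Energy Co.
Chain via Larkspur Pharma AG → Wildmere Shipping BV (R3): 98% × 16% × 33% = 5.1744% of Granite Energy Co.
Aggregating (R1): 1.3728% + 16.1595% + 5.1744% = 22.7067%.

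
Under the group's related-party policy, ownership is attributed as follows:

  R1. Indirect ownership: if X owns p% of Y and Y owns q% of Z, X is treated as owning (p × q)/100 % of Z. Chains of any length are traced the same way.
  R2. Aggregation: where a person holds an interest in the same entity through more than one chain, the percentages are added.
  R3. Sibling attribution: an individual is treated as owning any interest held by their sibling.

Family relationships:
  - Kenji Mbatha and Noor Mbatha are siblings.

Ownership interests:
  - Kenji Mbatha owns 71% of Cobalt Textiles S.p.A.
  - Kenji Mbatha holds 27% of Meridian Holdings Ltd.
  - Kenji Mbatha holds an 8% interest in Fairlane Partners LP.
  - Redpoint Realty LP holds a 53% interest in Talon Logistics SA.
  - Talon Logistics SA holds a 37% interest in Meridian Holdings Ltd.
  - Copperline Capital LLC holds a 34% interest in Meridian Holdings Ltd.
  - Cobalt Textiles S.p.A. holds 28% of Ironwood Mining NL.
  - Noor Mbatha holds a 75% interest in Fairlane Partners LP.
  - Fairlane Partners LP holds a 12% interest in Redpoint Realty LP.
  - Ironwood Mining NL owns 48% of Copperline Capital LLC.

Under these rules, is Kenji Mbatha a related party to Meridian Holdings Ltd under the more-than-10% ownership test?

Yes

By sibling attribution (R3), Kenji Mbatha is treated as also owning Noor Mbatha's interest in Fairlane Partners LP, giving 8% + 75% = 83%.
Chain via Fairlane Partners LP → Redpoint Realty LP → Talon Logistics SA (R1): 83% × 12% × 53% × 37% = 1.953156% of Meridian Holdings Ltd.
Chain via Cobalt Textiles S.p.A. → Ironwood Mining NL → Copperline Capital LLC (R1): 71% × 28% × 48% × 34% = 3.244416% of Meridian Holdings Ltd.
Direct interest in Meridian Holdings Ltd: 27%.
Aggregating (R2): 1.953156% + 3.244416% + 27% = 32.197572%.
32.197572% exceeds the 10% threshold, so Kenji is a related party to Meridian Holdings Ltd.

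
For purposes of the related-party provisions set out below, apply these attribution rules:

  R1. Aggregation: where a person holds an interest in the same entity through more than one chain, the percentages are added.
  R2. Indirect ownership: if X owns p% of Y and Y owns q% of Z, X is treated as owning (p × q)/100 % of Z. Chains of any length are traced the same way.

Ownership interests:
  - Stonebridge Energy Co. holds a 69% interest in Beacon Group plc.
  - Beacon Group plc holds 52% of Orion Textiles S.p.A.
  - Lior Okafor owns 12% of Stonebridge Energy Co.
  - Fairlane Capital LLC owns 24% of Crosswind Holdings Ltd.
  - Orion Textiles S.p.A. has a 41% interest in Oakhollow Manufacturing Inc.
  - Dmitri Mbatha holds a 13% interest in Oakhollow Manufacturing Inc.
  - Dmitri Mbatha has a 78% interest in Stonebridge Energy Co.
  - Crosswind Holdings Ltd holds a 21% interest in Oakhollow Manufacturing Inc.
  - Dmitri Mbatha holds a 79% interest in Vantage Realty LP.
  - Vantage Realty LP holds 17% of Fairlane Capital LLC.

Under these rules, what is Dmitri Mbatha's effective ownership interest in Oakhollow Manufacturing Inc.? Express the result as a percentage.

25.151296%

Chain via Vantage Realty LP → Fairlane Capital LLC → Crosswind Holdings Ltd (R2): 79% × 17% × 24% × 21% = 0.676872% of Oakhollow Manufacturing Inc.
Chain via Stonebridge Energy Co. → Beacon Group plc → Orion Textiles S.p.A. (R2): 78% × 69% × 52% × 41% = 11.474424% of Oakhollow Manufacturing Inc.
Direct interest in Oakhollow Manufacturing Inc: 13%.
Aggregating (R1): 0.676872% + 11.474424% + 13% = 25.151296%.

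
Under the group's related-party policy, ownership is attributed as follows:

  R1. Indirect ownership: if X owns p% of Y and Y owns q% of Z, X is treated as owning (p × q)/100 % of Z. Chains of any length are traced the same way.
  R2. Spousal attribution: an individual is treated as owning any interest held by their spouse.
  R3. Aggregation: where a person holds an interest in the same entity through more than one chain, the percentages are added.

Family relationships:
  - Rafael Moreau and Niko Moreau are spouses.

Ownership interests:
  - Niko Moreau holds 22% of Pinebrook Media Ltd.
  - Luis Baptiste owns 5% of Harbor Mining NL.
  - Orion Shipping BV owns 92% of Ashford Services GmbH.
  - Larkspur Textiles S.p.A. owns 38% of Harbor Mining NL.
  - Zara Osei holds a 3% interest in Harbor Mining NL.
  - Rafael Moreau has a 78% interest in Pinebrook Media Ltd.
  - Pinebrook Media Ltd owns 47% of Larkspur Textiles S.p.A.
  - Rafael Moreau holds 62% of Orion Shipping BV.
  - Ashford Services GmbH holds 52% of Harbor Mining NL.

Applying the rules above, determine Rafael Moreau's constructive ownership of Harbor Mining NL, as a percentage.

By spousal attribution (R2), Rafael Moreau is treated as also owning Niko Moreau's interest in Pinebrook Media Ltd, giving 78% + 22% = 100%.
Chain via Pinebrook Media Ltd → Larkspur Textiles S.p.A. (R1): 100% × 47% × 38% = 17.86% of Harbor Mining NL.
Chain via Orion Shipping BV → Ashford Services GmbH (R1): 62% × 92% × 52% = 29.6608% of Harbor Mining NL.
Aggregating (R3): 17.86% + 29.6608% = 47.5208%.

47.5208%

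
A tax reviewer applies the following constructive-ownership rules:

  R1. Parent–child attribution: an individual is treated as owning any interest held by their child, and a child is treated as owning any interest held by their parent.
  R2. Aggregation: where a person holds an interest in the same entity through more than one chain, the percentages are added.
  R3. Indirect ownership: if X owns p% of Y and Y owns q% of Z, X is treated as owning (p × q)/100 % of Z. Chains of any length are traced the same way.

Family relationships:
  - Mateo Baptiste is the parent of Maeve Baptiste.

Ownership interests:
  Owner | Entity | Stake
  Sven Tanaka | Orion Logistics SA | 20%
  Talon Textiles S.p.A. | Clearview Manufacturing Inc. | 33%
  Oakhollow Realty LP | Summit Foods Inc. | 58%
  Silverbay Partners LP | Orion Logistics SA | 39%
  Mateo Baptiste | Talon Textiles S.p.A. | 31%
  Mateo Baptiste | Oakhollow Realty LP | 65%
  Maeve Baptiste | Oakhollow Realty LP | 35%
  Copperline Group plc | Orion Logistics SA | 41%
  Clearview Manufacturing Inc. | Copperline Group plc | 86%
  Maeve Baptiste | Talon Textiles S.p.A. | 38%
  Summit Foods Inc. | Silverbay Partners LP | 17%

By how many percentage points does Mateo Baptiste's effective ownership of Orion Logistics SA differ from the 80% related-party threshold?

68.125898

By parent–child attribution (R1), Mateo Baptiste is treated as also owning Maeve Baptiste's interest in Oakhollow Realty LP, giving 65% + 35% = 100%.
By parent–child attribution (R1), Mateo Baptiste is treated as also owning Maeve Baptiste's interest in Talon Textiles S.p.A, giving 31% + 38% = 69%.
Chain via Oakhollow Realty LP → Summit Foods Inc. → Silverbay Partners LP (R3): 100% × 58% × 17% × 39% = 3.8454% of Orion Logistics SA.
Chain via Talon Textiles S.p.A. → Clearview Manufacturing Inc. → Copperline Group plc (R3): 69% × 33% × 86% × 41% = 8.028702% of Orion Logistics SA.
Aggregating (R2): 3.8454% + 8.028702% = 11.874102%.
11.874102% falls short of the 80% threshold by 68.125898 percentage points.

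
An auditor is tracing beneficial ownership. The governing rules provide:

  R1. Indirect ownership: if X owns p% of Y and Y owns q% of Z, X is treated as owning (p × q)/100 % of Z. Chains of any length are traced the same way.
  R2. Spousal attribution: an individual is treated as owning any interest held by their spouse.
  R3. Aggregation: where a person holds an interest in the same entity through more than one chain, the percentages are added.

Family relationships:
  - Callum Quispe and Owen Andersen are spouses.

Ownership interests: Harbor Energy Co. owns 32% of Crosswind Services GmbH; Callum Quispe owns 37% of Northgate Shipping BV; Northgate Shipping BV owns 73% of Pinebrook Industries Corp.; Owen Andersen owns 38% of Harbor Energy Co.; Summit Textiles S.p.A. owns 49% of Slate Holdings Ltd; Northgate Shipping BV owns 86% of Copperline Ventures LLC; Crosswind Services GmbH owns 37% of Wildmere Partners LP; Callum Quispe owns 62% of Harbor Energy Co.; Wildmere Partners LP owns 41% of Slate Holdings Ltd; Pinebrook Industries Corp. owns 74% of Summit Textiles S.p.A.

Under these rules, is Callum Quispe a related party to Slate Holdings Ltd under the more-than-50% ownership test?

No

By spousal attribution (R2), Callum Quispe is treated as also owning Owen Andersen's interest in Harbor Energy Co, giving 62% + 38% = 100%.
Chain via Northgate Shipping BV → Pinebrook Industries Corp. → Summit Textiles S.p.A. (R1): 37% × 73% × 74% × 49% = 9.793826% of Slate Holdings Ltd.
Chain via Harbor Energy Co. → Crosswind Services GmbH → Wildmere Partners LP (R1): 100% × 32% × 37% × 41% = 4.8544% of Slate Holdings Ltd.
Aggregating (R3): 9.793826% + 4.8544% = 14.648226%.
14.648226% does not exceed the 50% threshold, so Callum is not a related party to Slate Holdings Ltd.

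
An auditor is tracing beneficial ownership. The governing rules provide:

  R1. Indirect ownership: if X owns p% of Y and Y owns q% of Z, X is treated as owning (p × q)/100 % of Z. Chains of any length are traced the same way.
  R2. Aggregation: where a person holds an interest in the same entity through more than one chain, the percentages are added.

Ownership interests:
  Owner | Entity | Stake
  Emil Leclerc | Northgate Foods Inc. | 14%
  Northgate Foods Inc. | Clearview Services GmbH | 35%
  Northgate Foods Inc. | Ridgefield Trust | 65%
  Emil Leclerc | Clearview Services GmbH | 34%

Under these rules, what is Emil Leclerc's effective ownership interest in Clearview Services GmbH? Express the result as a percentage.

38.9%

Chain via Northgate Foods Inc. (R1): 14% × 35% = 4.9% of Clearview Services GmbH.
Direct interest in Clearview Services GmbH: 34%.
Aggregating (R2): 4.9% + 34% = 38.9%.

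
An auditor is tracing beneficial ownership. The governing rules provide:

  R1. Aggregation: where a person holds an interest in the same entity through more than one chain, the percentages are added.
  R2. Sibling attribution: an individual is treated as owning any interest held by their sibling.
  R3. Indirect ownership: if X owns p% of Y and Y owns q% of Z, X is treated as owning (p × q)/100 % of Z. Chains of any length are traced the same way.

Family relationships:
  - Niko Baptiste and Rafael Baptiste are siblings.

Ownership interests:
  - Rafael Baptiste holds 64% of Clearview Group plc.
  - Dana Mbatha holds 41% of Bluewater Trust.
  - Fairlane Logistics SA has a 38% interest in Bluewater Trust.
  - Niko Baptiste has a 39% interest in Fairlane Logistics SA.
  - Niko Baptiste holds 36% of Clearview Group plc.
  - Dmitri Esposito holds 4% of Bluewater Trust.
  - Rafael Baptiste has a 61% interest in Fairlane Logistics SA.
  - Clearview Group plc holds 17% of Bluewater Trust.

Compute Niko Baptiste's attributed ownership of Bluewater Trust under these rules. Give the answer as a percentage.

By sibling attribution (R2), Niko Baptiste is treated as also owning Rafael Baptiste's interest in Clearview Group plc, giving 36% + 64% = 100%.
By sibling attribution (R2), Niko Baptiste is treated as also owning Rafael Baptiste's interest in Fairlane Logistics SA, giving 39% + 61% = 100%.
Chain via Clearview Group plc (R3): 100% × 17% = 17% of Bluewater Trust.
Chain via Fairlane Logistics SA (R3): 100% × 38% = 38% of Bluewater Trust.
Aggregating (R1): 17% + 38% = 55%.

55%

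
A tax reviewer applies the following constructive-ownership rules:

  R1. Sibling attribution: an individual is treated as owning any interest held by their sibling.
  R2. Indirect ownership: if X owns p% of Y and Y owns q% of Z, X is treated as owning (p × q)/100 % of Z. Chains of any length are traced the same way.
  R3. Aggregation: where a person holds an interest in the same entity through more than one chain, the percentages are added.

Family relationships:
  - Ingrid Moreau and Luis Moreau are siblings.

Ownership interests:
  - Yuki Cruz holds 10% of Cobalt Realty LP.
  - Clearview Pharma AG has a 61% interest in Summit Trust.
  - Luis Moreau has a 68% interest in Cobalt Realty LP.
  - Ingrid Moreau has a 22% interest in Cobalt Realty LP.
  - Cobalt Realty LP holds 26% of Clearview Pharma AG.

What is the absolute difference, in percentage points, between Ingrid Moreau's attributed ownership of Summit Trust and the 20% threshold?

By sibling attribution (R1), Ingrid Moreau is treated as also owning Luis Moreau's interest in Cobalt Realty LP, giving 22% + 68% = 90%.
Chain via Cobalt Realty LP → Clearview Pharma AG (R2): 90% × 26% × 61% = 14.274% of Summit Trust.
14.274% falls short of the 20% threshold by 5.726 percentage points.

5.726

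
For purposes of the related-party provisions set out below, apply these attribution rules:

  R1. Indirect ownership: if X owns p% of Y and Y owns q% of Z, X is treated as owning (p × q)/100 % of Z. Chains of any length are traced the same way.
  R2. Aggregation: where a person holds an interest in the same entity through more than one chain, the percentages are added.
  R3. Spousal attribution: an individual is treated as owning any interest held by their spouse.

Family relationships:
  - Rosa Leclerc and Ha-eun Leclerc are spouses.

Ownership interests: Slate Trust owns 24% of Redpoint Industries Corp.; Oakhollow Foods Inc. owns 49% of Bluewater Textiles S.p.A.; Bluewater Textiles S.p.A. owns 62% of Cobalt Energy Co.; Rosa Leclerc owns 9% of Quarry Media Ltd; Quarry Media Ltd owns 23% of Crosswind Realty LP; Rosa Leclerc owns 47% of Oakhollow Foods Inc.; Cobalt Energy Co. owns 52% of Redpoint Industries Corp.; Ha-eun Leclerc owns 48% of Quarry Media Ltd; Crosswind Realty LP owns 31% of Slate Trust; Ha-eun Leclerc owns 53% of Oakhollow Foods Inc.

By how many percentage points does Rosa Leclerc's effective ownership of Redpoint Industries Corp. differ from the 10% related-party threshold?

6.772984

By spousal attribution (R3), Rosa Leclerc is treated as also owning Ha-eun Leclerc's interest in Oakhollow Foods Inc, giving 47% + 53% = 100%.
By spousal attribution (R3), Rosa Leclerc is treated as also owning Ha-eun Leclerc's interest in Quarry Media Ltd, giving 9% + 48% = 57%.
Chain via Oakhollow Foods Inc. → Bluewater Textiles S.p.A. → Cobalt Energy Co. (R1): 100% × 49% × 62% × 52% = 15.7976% of Redpoint Industries Corp.
Chain via Quarry Media Ltd → Crosswind Realty LP → Slate Trust (R1): 57% × 23% × 31% × 24% = 0.975384% of Redpoint Industries Corp.
Aggregating (R2): 15.7976% + 0.975384% = 16.772984%.
16.772984% exceeds the 10% threshold by 6.772984 percentage points.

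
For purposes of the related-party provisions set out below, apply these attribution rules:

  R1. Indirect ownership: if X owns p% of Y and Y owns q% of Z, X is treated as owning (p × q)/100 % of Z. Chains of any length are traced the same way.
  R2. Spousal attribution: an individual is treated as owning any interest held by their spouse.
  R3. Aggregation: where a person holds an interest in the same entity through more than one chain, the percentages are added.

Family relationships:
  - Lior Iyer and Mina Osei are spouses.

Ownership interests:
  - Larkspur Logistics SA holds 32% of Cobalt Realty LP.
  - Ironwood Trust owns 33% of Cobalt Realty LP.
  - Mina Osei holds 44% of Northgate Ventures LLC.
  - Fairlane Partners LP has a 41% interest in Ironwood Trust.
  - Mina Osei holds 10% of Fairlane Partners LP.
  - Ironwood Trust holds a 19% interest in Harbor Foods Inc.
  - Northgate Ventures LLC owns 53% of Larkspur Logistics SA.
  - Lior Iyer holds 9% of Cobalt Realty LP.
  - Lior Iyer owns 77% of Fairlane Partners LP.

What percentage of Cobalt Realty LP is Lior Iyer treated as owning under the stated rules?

28.2335%

By spousal attribution (R2), Lior Iyer is treated as also owning Mina Osei's interest in Fairlane Partners LP, giving 77% + 10% = 87%.
By spousal attribution (R2), Lior Iyer is treated as owning Mina Osei's 44% interest in Northgate Ventures LLC.
Chain via Fairlane Partners LP → Ironwood Trust (R1): 87% × 41% × 33% = 11.7711% of Cobalt Realty LP.
Direct interest in Cobalt Realty LP: 9%.
Chain via Northgate Ventures LLC → Larkspur Logistics SA (R1): 44% × 53% × 32% = 7.4624% of Cobalt Realty LP.
Aggregating (R3): 11.7711% + 9% + 7.4624% = 28.2335%.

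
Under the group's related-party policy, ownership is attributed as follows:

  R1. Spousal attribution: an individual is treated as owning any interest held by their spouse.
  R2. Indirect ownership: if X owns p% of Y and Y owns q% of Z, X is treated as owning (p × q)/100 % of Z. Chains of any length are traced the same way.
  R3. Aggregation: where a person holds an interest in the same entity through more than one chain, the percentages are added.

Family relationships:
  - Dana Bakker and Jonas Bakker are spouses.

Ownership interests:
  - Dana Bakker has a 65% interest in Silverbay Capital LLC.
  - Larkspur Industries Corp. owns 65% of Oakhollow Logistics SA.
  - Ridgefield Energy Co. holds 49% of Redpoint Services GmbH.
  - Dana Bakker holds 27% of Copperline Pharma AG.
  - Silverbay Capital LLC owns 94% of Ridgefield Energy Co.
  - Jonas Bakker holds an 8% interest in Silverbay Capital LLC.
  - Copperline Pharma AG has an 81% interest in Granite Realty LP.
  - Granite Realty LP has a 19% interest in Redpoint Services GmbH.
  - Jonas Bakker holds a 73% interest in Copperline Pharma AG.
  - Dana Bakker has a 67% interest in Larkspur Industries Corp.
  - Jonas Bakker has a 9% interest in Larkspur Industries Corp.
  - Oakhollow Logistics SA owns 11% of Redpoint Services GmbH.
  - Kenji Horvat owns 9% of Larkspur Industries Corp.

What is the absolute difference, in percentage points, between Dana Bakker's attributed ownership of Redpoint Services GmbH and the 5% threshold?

49.4478

By spousal attribution (R1), Dana Bakker is treated as also owning Jonas Bakker's interest in Copperline Pharma AG, giving 27% + 73% = 100%.
By spousal attribution (R1), Dana Bakker is treated as also owning Jonas Bakker's interest in Larkspur Industries Corp, giving 67% + 9% = 76%.
By spousal attribution (R1), Dana Bakker is treated as also owning Jonas Bakker's interest in Silverbay Capital LLC, giving 65% + 8% = 73%.
Chain via Copperline Pharma AG → Granite Realty LP (R2): 100% × 81% × 19% = 15.39% of Redpoint Services GmbH.
Chain via Larkspur Industries Corp. → Oakhollow Logistics SA (R2): 76% × 65% × 11% = 5.434% of Redpoint Services GmbH.
Chain via Silverbay Capital LLC → Ridgefield Energy Co. (R2): 73% × 94% × 49% = 33.6238% of Redpoint Services GmbH.
Aggregating (R3): 15.39% + 5.434% + 33.6238% = 54.4478%.
54.4478% exceeds the 5% threshold by 49.4478 percentage points.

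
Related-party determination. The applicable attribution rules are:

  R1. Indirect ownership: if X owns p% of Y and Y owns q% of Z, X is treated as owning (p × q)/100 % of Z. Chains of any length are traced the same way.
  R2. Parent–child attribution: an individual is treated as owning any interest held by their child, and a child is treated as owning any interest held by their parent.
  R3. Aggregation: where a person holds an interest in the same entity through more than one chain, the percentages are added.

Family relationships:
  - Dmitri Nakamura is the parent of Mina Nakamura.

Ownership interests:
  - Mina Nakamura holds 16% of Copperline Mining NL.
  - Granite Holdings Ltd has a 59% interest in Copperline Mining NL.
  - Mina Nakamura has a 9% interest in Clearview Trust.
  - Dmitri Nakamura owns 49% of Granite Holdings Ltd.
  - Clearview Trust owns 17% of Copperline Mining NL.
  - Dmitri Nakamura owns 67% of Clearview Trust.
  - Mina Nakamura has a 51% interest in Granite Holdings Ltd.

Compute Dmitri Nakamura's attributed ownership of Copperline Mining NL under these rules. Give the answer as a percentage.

87.92%

By parent–child attribution (R2), Dmitri Nakamura is treated as also owning Mina Nakamura's interest in Granite Holdings Ltd, giving 49% + 51% = 100%.
By parent–child attribution (R2), Dmitri Nakamura is treated as also owning Mina Nakamura's interest in Clearview Trust, giving 67% + 9% = 76%.
By parent–child attribution (R2), Dmitri Nakamura is treated as owning Mina Nakamura's 16% interest in Copperline Mining NL.
Chain via Granite Holdings Ltd (R1): 100% × 59% = 59% of Copperline Mining NL.
Chain via Clearview Trust (R1): 76% × 17% = 12.92% of Copperline Mining NL.
Direct interest in Copperline Mining NL: 16%.
Aggregating (R3): 59% + 12.92% + 16% = 87.92%.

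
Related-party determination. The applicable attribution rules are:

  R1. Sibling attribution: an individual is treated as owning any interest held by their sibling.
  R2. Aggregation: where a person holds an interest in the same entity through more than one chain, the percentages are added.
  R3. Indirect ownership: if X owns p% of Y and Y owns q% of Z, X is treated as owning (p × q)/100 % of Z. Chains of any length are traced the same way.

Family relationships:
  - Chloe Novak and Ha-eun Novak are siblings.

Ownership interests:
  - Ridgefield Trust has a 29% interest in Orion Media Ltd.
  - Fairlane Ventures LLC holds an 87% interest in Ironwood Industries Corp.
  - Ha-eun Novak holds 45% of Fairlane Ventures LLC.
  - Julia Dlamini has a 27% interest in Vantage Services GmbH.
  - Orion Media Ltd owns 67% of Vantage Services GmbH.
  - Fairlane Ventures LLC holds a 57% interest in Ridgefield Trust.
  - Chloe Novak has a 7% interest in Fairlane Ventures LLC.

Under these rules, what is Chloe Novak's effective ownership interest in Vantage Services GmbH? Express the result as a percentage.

5.759052%

By sibling attribution (R1), Chloe Novak is treated as also owning Ha-eun Novak's interest in Fairlane Ventures LLC, giving 7% + 45% = 52%.
Chain via Fairlane Ventures LLC → Ridgefield Trust → Orion Media Ltd (R3): 52% × 57% × 29% × 67% = 5.759052% of Vantage Services GmbH.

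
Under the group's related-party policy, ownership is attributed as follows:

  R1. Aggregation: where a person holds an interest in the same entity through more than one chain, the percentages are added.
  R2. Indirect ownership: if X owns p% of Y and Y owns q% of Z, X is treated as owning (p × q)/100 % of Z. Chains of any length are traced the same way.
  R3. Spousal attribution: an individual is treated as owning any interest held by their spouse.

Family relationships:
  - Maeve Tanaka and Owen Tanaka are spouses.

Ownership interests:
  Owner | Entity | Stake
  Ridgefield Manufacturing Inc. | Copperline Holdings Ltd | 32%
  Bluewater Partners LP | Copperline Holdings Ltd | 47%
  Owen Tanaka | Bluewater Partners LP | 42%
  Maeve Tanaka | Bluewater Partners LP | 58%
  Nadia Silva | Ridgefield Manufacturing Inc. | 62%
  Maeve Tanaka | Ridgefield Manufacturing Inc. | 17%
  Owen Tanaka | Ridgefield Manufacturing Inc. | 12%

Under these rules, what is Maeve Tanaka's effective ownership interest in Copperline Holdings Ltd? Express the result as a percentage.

56.28%

By spousal attribution (R3), Maeve Tanaka is treated as also owning Owen Tanaka's interest in Ridgefield Manufacturing Inc, giving 17% + 12% = 29%.
By spousal attribution (R3), Maeve Tanaka is treated as also owning Owen Tanaka's interest in Bluewater Partners LP, giving 58% + 42% = 100%.
Chain via Ridgefield Manufacturing Inc. (R2): 29% × 32% = 9.28% of Copperline Holdings Ltd.
Chain via Bluewater Partners LP (R2): 100% × 47% = 47% of Copperline Holdings Ltd.
Aggregating (R1): 9.28% + 47% = 56.28%.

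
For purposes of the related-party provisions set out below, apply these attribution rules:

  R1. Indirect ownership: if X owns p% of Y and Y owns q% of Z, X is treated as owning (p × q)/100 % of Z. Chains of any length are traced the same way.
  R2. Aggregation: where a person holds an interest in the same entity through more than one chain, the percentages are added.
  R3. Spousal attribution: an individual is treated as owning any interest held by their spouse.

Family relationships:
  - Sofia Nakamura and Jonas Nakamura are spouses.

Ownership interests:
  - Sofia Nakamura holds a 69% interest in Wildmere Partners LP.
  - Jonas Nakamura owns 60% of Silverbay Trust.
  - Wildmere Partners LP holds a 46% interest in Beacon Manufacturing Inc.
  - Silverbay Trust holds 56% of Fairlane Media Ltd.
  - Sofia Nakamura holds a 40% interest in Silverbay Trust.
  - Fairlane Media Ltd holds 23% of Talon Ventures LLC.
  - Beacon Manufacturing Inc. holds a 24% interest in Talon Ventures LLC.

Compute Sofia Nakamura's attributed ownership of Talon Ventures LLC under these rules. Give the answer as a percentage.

20.4976%

By spousal attribution (R3), Sofia Nakamura is treated as also owning Jonas Nakamura's interest in Silverbay Trust, giving 40% + 60% = 100%.
Chain via Wildmere Partners LP → Beacon Manufacturing Inc. (R1): 69% × 46% × 24% = 7.6176% of Talon Ventures LLC.
Chain via Silverbay Trust → Fairlane Media Ltd (R1): 100% × 56% × 23% = 12.88% of Talon Ventures LLC.
Aggregating (R2): 7.6176% + 12.88% = 20.4976%.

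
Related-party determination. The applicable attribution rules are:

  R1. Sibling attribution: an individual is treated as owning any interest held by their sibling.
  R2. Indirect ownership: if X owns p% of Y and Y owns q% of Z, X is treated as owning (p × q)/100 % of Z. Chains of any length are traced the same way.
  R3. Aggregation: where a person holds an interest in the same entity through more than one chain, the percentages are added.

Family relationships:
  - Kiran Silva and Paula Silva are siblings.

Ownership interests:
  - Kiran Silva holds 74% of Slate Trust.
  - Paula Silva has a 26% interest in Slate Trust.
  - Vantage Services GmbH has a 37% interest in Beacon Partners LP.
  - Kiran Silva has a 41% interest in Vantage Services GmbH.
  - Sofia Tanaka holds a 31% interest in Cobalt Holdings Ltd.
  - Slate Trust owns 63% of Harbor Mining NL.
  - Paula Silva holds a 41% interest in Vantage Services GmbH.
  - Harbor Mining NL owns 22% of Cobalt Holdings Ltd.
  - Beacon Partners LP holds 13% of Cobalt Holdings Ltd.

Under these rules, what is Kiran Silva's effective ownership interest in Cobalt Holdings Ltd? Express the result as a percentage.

By sibling attribution (R1), Kiran Silva is treated as also owning Paula Silva's interest in Slate Trust, giving 74% + 26% = 100%.
By sibling attribution (R1), Kiran Silva is treated as also owning Paula Silva's interest in Vantage Services GmbH, giving 41% + 41% = 82%.
Chain via Slate Trust → Harbor Mining NL (R2): 100% × 63% × 22% = 13.86% of Cobalt Holdings Ltd.
Chain via Vantage Services GmbH → Beacon Partners LP (R2): 82% × 37% × 13% = 3.9442% of Cobalt Holdings Ltd.
Aggregating (R3): 13.86% + 3.9442% = 17.8042%.

17.8042%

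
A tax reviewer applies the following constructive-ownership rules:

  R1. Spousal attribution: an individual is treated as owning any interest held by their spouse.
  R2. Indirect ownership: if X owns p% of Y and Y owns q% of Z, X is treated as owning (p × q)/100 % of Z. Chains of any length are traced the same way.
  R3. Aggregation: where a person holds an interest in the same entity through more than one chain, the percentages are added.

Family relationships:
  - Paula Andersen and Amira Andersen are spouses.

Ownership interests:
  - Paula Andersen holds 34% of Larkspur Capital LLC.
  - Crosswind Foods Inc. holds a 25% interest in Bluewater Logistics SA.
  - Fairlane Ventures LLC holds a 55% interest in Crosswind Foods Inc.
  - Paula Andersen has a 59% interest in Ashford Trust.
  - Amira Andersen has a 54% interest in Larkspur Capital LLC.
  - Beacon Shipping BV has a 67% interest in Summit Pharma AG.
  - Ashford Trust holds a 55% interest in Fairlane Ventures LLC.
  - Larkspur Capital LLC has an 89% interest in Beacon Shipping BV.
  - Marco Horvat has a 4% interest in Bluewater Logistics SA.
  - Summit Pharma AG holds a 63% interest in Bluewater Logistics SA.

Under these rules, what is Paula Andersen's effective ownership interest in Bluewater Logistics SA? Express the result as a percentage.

By spousal attribution (R1), Paula Andersen is treated as also owning Amira Andersen's interest in Larkspur Capital LLC, giving 34% + 54% = 88%.
Chain via Larkspur Capital LLC → Beacon Shipping BV → Summit Pharma AG (R2): 88% × 89% × 67% × 63% = 33.058872% of Bluewater Logistics SA.
Chain via Ashford Trust → Fairlane Ventures LLC → Crosswind Foods Inc. (R2): 59% × 55% × 55% × 25% = 4.461875% of Bluewater Logistics SA.
Aggregating (R3): 33.058872% + 4.461875% = 37.520747%.

37.520747%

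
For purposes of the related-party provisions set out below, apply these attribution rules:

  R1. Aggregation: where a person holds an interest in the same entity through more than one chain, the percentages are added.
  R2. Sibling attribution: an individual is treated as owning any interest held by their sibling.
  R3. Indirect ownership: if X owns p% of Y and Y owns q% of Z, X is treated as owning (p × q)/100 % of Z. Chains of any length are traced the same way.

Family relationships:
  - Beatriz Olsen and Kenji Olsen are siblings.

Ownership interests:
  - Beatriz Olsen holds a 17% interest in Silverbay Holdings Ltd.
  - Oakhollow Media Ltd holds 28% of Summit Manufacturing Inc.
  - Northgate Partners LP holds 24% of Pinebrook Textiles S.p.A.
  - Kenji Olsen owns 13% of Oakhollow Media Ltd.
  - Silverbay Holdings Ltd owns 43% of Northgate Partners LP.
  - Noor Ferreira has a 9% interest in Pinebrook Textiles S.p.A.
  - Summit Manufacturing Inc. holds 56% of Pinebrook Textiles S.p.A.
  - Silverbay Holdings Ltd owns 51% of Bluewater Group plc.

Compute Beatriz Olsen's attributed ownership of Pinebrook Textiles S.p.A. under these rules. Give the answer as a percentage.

3.7928%

By sibling attribution (R2), Beatriz Olsen is treated as owning Kenji Olsen's 13% interest in Oakhollow Media Ltd.
Chain via Silverbay Holdings Ltd → Northgate Partners LP (R3): 17% × 43% × 24% = 1.7544% of Pinebrook Textiles S.p.A.
Chain via Oakhollow Media Ltd → Summit Manufacturing Inc. (R3): 13% × 28% × 56% = 2.0384% of Pinebrook Textiles S.p.A.
Aggregating (R1): 1.7544% + 2.0384% = 3.7928%.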